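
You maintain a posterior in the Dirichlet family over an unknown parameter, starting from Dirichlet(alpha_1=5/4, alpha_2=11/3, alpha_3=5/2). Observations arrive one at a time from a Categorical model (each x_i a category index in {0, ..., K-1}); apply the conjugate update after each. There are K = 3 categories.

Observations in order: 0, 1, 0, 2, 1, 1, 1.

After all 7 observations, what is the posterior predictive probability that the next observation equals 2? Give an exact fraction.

42/173

obs 1: x=0 → posterior Dirichlet(9/4, 11/3, 5/2)
obs 2: x=1 → posterior Dirichlet(9/4, 14/3, 5/2)
obs 3: x=0 → posterior Dirichlet(13/4, 14/3, 5/2)
obs 4: x=2 → posterior Dirichlet(13/4, 14/3, 7/2)
obs 5: x=1 → posterior Dirichlet(13/4, 17/3, 7/2)
obs 6: x=1 → posterior Dirichlet(13/4, 20/3, 7/2)
obs 7: x=1 → posterior Dirichlet(13/4, 23/3, 7/2)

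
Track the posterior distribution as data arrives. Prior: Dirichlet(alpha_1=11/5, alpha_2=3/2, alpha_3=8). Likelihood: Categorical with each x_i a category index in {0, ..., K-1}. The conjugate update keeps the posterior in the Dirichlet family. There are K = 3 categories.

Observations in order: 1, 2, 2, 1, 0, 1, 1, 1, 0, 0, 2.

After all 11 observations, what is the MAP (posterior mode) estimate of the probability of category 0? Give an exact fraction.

obs 1: x=1 → posterior Dirichlet(11/5, 5/2, 8)
obs 2: x=2 → posterior Dirichlet(11/5, 5/2, 9)
obs 3: x=2 → posterior Dirichlet(11/5, 5/2, 10)
obs 4: x=1 → posterior Dirichlet(11/5, 7/2, 10)
obs 5: x=0 → posterior Dirichlet(16/5, 7/2, 10)
obs 6: x=1 → posterior Dirichlet(16/5, 9/2, 10)
obs 7: x=1 → posterior Dirichlet(16/5, 11/2, 10)
obs 8: x=1 → posterior Dirichlet(16/5, 13/2, 10)
obs 9: x=0 → posterior Dirichlet(21/5, 13/2, 10)
obs 10: x=0 → posterior Dirichlet(26/5, 13/2, 10)
obs 11: x=2 → posterior Dirichlet(26/5, 13/2, 11)

42/197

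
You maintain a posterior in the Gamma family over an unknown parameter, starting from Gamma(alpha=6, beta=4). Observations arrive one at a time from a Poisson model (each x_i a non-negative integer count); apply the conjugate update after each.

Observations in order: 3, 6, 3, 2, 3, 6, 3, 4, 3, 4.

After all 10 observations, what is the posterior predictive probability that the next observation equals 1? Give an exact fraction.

825988478961735270749627004414118341897499329953792/5597774487475881147025802420102991163730621337890625

obs 1: x=3 → posterior Gamma(9, 5)
obs 2: x=6 → posterior Gamma(15, 6)
obs 3: x=3 → posterior Gamma(18, 7)
obs 4: x=2 → posterior Gamma(20, 8)
obs 5: x=3 → posterior Gamma(23, 9)
obs 6: x=6 → posterior Gamma(29, 10)
obs 7: x=3 → posterior Gamma(32, 11)
obs 8: x=4 → posterior Gamma(36, 12)
obs 9: x=3 → posterior Gamma(39, 13)
obs 10: x=4 → posterior Gamma(43, 14)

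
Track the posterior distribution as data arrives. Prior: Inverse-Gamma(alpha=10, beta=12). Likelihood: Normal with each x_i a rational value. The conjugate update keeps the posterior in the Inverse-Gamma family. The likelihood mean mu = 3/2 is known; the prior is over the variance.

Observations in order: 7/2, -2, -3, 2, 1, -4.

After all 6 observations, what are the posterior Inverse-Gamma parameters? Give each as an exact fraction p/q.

obs 1: x=7/2 → posterior Inverse-Gamma(21/2, 14)
obs 2: x=-2 → posterior Inverse-Gamma(11, 161/8)
obs 3: x=-3 → posterior Inverse-Gamma(23/2, 121/4)
obs 4: x=2 → posterior Inverse-Gamma(12, 243/8)
obs 5: x=1 → posterior Inverse-Gamma(25/2, 61/2)
obs 6: x=-4 → posterior Inverse-Gamma(13, 365/8)

alpha=13, beta=365/8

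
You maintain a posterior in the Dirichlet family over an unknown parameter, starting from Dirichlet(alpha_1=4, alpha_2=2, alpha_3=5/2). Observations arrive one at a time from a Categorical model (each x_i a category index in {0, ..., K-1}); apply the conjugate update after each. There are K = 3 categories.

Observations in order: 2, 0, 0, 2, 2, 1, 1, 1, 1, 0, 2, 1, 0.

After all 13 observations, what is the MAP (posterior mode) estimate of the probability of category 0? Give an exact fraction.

14/37

obs 1: x=2 → posterior Dirichlet(4, 2, 7/2)
obs 2: x=0 → posterior Dirichlet(5, 2, 7/2)
obs 3: x=0 → posterior Dirichlet(6, 2, 7/2)
obs 4: x=2 → posterior Dirichlet(6, 2, 9/2)
obs 5: x=2 → posterior Dirichlet(6, 2, 11/2)
obs 6: x=1 → posterior Dirichlet(6, 3, 11/2)
obs 7: x=1 → posterior Dirichlet(6, 4, 11/2)
obs 8: x=1 → posterior Dirichlet(6, 5, 11/2)
obs 9: x=1 → posterior Dirichlet(6, 6, 11/2)
obs 10: x=0 → posterior Dirichlet(7, 6, 11/2)
obs 11: x=2 → posterior Dirichlet(7, 6, 13/2)
obs 12: x=1 → posterior Dirichlet(7, 7, 13/2)
obs 13: x=0 → posterior Dirichlet(8, 7, 13/2)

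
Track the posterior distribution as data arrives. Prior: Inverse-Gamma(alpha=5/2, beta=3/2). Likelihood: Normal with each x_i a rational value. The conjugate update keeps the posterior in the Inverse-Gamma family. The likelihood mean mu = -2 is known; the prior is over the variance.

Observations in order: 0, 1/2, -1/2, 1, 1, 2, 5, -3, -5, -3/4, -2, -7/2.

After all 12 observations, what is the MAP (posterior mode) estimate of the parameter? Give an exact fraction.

1797/304

obs 1: x=0 → posterior Inverse-Gamma(3, 7/2)
obs 2: x=1/2 → posterior Inverse-Gamma(7/2, 53/8)
obs 3: x=-1/2 → posterior Inverse-Gamma(4, 31/4)
obs 4: x=1 → posterior Inverse-Gamma(9/2, 49/4)
obs 5: x=1 → posterior Inverse-Gamma(5, 67/4)
obs 6: x=2 → posterior Inverse-Gamma(11/2, 99/4)
obs 7: x=5 → posterior Inverse-Gamma(6, 197/4)
obs 8: x=-3 → posterior Inverse-Gamma(13/2, 199/4)
obs 9: x=-5 → posterior Inverse-Gamma(7, 217/4)
obs 10: x=-3/4 → posterior Inverse-Gamma(15/2, 1761/32)
obs 11: x=-2 → posterior Inverse-Gamma(8, 1761/32)
obs 12: x=-7/2 → posterior Inverse-Gamma(17/2, 1797/32)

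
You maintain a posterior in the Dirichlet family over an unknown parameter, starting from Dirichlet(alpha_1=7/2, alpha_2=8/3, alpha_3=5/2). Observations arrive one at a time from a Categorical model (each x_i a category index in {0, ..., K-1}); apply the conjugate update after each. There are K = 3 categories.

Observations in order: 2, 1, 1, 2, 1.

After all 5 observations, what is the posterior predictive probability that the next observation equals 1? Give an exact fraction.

obs 1: x=2 → posterior Dirichlet(7/2, 8/3, 7/2)
obs 2: x=1 → posterior Dirichlet(7/2, 11/3, 7/2)
obs 3: x=1 → posterior Dirichlet(7/2, 14/3, 7/2)
obs 4: x=2 → posterior Dirichlet(7/2, 14/3, 9/2)
obs 5: x=1 → posterior Dirichlet(7/2, 17/3, 9/2)

17/41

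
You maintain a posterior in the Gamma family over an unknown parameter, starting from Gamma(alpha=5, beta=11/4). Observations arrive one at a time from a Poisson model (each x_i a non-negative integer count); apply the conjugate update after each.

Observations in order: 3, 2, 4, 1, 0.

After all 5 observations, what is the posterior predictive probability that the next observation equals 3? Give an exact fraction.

obs 1: x=3 → posterior Gamma(8, 15/4)
obs 2: x=2 → posterior Gamma(10, 19/4)
obs 3: x=4 → posterior Gamma(14, 23/4)
obs 4: x=1 → posterior Gamma(15, 27/4)
obs 5: x=0 → posterior Gamma(15, 31/4)

204241640377016146334293504/1242380979851111602783203125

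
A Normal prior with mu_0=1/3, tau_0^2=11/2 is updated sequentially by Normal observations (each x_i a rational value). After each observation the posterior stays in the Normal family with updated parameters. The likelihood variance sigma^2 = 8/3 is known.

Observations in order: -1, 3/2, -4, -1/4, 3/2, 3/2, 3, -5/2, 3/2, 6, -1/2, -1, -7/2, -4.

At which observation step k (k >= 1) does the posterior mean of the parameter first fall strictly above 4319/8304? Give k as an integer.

obs 1: x=-1 → posterior Normal(-83/147, 88/49)
obs 2: x=3/2 → posterior Normal(131/492, 44/41)
obs 3: x=-4 → posterior Normal(-661/690, 88/115)
obs 4: x=-1/4 → posterior Normal(-1421/1776, 22/37)
obs 5: x=3/2 → posterior Normal(-827/2172, 88/181)
obs 6: x=3/2 → posterior Normal(-233/2568, 44/107)
obs 7: x=3 → posterior Normal(955/2964, 88/247)
obs 8: x=-5/2 → posterior Normal(-1/96, 11/35)
obs 9: x=3/2 → posterior Normal(559/3756, 88/313)
obs 10: x=6 → posterior Normal(2935/4152, 44/173)
obs 11: x=-1/2 → posterior Normal(2737/4548, 88/379)
obs 12: x=-1 → posterior Normal(2341/4944, 22/103)
obs 13: x=-7/2 → posterior Normal(191/1068, 88/445)
obs 14: x=-4 → posterior Normal(-629/5736, 44/239)

k = 10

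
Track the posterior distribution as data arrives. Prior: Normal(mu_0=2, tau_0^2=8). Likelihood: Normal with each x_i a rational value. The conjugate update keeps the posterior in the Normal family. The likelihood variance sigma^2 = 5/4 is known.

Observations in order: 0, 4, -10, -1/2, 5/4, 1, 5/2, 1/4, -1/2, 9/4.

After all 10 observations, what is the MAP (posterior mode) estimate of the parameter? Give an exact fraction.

18/325

obs 1: x=0 → posterior Normal(10/37, 40/37)
obs 2: x=4 → posterior Normal(2, 40/69)
obs 3: x=-10 → posterior Normal(-182/101, 40/101)
obs 4: x=-1/2 → posterior Normal(-198/133, 40/133)
obs 5: x=5/4 → posterior Normal(-158/165, 8/33)
obs 6: x=1 → posterior Normal(-126/197, 40/197)
obs 7: x=5/2 → posterior Normal(-46/229, 40/229)
obs 8: x=1/4 → posterior Normal(-38/261, 40/261)
obs 9: x=-1/2 → posterior Normal(-54/293, 40/293)
obs 10: x=9/4 → posterior Normal(18/325, 8/65)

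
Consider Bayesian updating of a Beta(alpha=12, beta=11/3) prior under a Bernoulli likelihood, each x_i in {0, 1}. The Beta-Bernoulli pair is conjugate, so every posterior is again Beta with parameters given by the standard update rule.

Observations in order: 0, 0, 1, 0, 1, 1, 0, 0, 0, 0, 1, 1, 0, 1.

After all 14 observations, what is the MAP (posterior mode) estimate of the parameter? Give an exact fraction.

obs 1: x=0 → posterior Beta(12, 14/3)
obs 2: x=0 → posterior Beta(12, 17/3)
obs 3: x=1 → posterior Beta(13, 17/3)
obs 4: x=0 → posterior Beta(13, 20/3)
obs 5: x=1 → posterior Beta(14, 20/3)
obs 6: x=1 → posterior Beta(15, 20/3)
obs 7: x=0 → posterior Beta(15, 23/3)
obs 8: x=0 → posterior Beta(15, 26/3)
obs 9: x=0 → posterior Beta(15, 29/3)
obs 10: x=0 → posterior Beta(15, 32/3)
obs 11: x=1 → posterior Beta(16, 32/3)
obs 12: x=1 → posterior Beta(17, 32/3)
obs 13: x=0 → posterior Beta(17, 35/3)
obs 14: x=1 → posterior Beta(18, 35/3)

51/83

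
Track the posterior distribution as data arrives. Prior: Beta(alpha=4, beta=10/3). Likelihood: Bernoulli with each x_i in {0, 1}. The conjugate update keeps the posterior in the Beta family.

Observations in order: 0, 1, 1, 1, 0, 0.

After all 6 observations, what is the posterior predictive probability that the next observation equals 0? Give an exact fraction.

19/40

obs 1: x=0 → posterior Beta(4, 13/3)
obs 2: x=1 → posterior Beta(5, 13/3)
obs 3: x=1 → posterior Beta(6, 13/3)
obs 4: x=1 → posterior Beta(7, 13/3)
obs 5: x=0 → posterior Beta(7, 16/3)
obs 6: x=0 → posterior Beta(7, 19/3)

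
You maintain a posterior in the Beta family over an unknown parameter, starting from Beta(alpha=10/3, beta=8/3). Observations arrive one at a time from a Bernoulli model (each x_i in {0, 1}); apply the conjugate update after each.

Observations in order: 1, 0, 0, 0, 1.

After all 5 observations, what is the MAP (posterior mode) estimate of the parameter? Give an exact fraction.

13/27

obs 1: x=1 → posterior Beta(13/3, 8/3)
obs 2: x=0 → posterior Beta(13/3, 11/3)
obs 3: x=0 → posterior Beta(13/3, 14/3)
obs 4: x=0 → posterior Beta(13/3, 17/3)
obs 5: x=1 → posterior Beta(16/3, 17/3)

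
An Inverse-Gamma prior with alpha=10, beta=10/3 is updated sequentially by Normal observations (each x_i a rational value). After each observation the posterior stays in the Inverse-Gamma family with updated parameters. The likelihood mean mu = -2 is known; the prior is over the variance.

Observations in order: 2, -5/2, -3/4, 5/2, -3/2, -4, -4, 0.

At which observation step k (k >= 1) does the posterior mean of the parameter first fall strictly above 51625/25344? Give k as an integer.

k = 6

obs 1: x=2 → posterior Inverse-Gamma(21/2, 34/3)
obs 2: x=-5/2 → posterior Inverse-Gamma(11, 275/24)
obs 3: x=-3/4 → posterior Inverse-Gamma(23/2, 1175/96)
obs 4: x=5/2 → posterior Inverse-Gamma(12, 2147/96)
obs 5: x=-3/2 → posterior Inverse-Gamma(25/2, 2159/96)
obs 6: x=-4 → posterior Inverse-Gamma(13, 2351/96)
obs 7: x=-4 → posterior Inverse-Gamma(27/2, 2543/96)
obs 8: x=0 → posterior Inverse-Gamma(14, 2735/96)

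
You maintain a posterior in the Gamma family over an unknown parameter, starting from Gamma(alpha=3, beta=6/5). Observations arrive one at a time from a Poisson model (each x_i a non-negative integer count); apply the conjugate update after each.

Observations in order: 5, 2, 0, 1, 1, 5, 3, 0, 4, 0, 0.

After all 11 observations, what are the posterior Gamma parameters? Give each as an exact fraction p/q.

alpha=24, beta=61/5

obs 1: x=5 → posterior Gamma(8, 11/5)
obs 2: x=2 → posterior Gamma(10, 16/5)
obs 3: x=0 → posterior Gamma(10, 21/5)
obs 4: x=1 → posterior Gamma(11, 26/5)
obs 5: x=1 → posterior Gamma(12, 31/5)
obs 6: x=5 → posterior Gamma(17, 36/5)
obs 7: x=3 → posterior Gamma(20, 41/5)
obs 8: x=0 → posterior Gamma(20, 46/5)
obs 9: x=4 → posterior Gamma(24, 51/5)
obs 10: x=0 → posterior Gamma(24, 56/5)
obs 11: x=0 → posterior Gamma(24, 61/5)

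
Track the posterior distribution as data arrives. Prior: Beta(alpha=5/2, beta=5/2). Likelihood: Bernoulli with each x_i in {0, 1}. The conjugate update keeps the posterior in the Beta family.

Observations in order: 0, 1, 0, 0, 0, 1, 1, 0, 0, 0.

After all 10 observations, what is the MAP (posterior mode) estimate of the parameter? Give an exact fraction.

obs 1: x=0 → posterior Beta(5/2, 7/2)
obs 2: x=1 → posterior Beta(7/2, 7/2)
obs 3: x=0 → posterior Beta(7/2, 9/2)
obs 4: x=0 → posterior Beta(7/2, 11/2)
obs 5: x=0 → posterior Beta(7/2, 13/2)
obs 6: x=1 → posterior Beta(9/2, 13/2)
obs 7: x=1 → posterior Beta(11/2, 13/2)
obs 8: x=0 → posterior Beta(11/2, 15/2)
obs 9: x=0 → posterior Beta(11/2, 17/2)
obs 10: x=0 → posterior Beta(11/2, 19/2)

9/26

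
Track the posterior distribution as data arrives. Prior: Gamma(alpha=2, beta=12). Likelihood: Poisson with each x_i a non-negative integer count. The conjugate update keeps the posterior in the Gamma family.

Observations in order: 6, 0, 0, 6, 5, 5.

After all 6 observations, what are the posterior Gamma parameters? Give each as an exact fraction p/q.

obs 1: x=6 → posterior Gamma(8, 13)
obs 2: x=0 → posterior Gamma(8, 14)
obs 3: x=0 → posterior Gamma(8, 15)
obs 4: x=6 → posterior Gamma(14, 16)
obs 5: x=5 → posterior Gamma(19, 17)
obs 6: x=5 → posterior Gamma(24, 18)

alpha=24, beta=18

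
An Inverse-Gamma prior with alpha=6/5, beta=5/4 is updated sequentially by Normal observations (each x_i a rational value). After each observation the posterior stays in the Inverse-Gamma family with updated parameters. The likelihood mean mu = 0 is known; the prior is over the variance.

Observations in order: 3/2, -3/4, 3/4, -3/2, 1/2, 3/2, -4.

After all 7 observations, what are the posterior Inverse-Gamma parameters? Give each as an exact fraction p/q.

obs 1: x=3/2 → posterior Inverse-Gamma(17/10, 19/8)
obs 2: x=-3/4 → posterior Inverse-Gamma(11/5, 85/32)
obs 3: x=3/4 → posterior Inverse-Gamma(27/10, 47/16)
obs 4: x=-3/2 → posterior Inverse-Gamma(16/5, 65/16)
obs 5: x=1/2 → posterior Inverse-Gamma(37/10, 67/16)
obs 6: x=3/2 → posterior Inverse-Gamma(21/5, 85/16)
obs 7: x=-4 → posterior Inverse-Gamma(47/10, 213/16)

alpha=47/10, beta=213/16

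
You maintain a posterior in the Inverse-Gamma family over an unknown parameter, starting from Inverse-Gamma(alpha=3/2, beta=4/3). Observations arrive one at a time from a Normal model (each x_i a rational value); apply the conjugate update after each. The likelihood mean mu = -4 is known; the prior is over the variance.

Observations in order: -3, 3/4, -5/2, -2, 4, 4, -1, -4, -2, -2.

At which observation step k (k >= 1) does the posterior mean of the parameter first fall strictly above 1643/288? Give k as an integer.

k = 2

obs 1: x=-3 → posterior Inverse-Gamma(2, 11/6)
obs 2: x=3/4 → posterior Inverse-Gamma(5/2, 1259/96)
obs 3: x=-5/2 → posterior Inverse-Gamma(3, 1367/96)
obs 4: x=-2 → posterior Inverse-Gamma(7/2, 1559/96)
obs 5: x=4 → posterior Inverse-Gamma(4, 4631/96)
obs 6: x=4 → posterior Inverse-Gamma(9/2, 7703/96)
obs 7: x=-1 → posterior Inverse-Gamma(5, 8135/96)
obs 8: x=-4 → posterior Inverse-Gamma(11/2, 8135/96)
obs 9: x=-2 → posterior Inverse-Gamma(6, 8327/96)
obs 10: x=-2 → posterior Inverse-Gamma(13/2, 8519/96)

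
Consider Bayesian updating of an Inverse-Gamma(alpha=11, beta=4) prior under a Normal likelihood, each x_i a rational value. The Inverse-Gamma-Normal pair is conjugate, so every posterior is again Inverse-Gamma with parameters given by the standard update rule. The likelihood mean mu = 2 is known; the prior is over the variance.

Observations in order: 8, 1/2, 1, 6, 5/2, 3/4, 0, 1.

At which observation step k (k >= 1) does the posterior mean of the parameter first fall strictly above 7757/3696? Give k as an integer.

k = 2

obs 1: x=8 → posterior Inverse-Gamma(23/2, 22)
obs 2: x=1/2 → posterior Inverse-Gamma(12, 185/8)
obs 3: x=1 → posterior Inverse-Gamma(25/2, 189/8)
obs 4: x=6 → posterior Inverse-Gamma(13, 253/8)
obs 5: x=5/2 → posterior Inverse-Gamma(27/2, 127/4)
obs 6: x=3/4 → posterior Inverse-Gamma(14, 1041/32)
obs 7: x=0 → posterior Inverse-Gamma(29/2, 1105/32)
obs 8: x=1 → posterior Inverse-Gamma(15, 1121/32)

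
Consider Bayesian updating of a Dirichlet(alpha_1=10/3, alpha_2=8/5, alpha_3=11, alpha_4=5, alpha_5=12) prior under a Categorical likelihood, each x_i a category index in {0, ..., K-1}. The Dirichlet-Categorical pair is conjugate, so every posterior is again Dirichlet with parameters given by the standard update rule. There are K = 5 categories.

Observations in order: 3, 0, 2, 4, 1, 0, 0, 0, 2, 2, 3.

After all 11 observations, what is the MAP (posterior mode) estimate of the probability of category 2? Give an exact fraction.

obs 1: x=3 → posterior Dirichlet(10/3, 8/5, 11, 6, 12)
obs 2: x=0 → posterior Dirichlet(13/3, 8/5, 11, 6, 12)
obs 3: x=2 → posterior Dirichlet(13/3, 8/5, 12, 6, 12)
obs 4: x=4 → posterior Dirichlet(13/3, 8/5, 12, 6, 13)
obs 5: x=1 → posterior Dirichlet(13/3, 13/5, 12, 6, 13)
obs 6: x=0 → posterior Dirichlet(16/3, 13/5, 12, 6, 13)
obs 7: x=0 → posterior Dirichlet(19/3, 13/5, 12, 6, 13)
obs 8: x=0 → posterior Dirichlet(22/3, 13/5, 12, 6, 13)
obs 9: x=2 → posterior Dirichlet(22/3, 13/5, 13, 6, 13)
obs 10: x=2 → posterior Dirichlet(22/3, 13/5, 14, 6, 13)
obs 11: x=3 → posterior Dirichlet(22/3, 13/5, 14, 7, 13)

195/584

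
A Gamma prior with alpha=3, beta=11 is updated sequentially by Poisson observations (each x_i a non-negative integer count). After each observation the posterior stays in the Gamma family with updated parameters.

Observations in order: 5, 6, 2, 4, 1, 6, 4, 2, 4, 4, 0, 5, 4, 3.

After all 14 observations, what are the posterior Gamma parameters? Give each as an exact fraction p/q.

alpha=53, beta=25

obs 1: x=5 → posterior Gamma(8, 12)
obs 2: x=6 → posterior Gamma(14, 13)
obs 3: x=2 → posterior Gamma(16, 14)
obs 4: x=4 → posterior Gamma(20, 15)
obs 5: x=1 → posterior Gamma(21, 16)
obs 6: x=6 → posterior Gamma(27, 17)
obs 7: x=4 → posterior Gamma(31, 18)
obs 8: x=2 → posterior Gamma(33, 19)
obs 9: x=4 → posterior Gamma(37, 20)
obs 10: x=4 → posterior Gamma(41, 21)
obs 11: x=0 → posterior Gamma(41, 22)
obs 12: x=5 → posterior Gamma(46, 23)
obs 13: x=4 → posterior Gamma(50, 24)
obs 14: x=3 → posterior Gamma(53, 25)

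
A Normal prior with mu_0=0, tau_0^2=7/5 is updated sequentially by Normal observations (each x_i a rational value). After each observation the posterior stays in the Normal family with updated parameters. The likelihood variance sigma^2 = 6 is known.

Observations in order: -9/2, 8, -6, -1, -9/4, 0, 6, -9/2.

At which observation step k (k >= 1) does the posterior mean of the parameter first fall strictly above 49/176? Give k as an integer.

obs 1: x=-9/2 → posterior Normal(-63/74, 42/37)
obs 2: x=8 → posterior Normal(49/88, 21/22)
obs 3: x=-6 → posterior Normal(-35/102, 14/17)
obs 4: x=-1 → posterior Normal(-49/116, 21/29)
obs 5: x=-9/4 → posterior Normal(-161/260, 42/65)
obs 6: x=0 → posterior Normal(-161/288, 7/12)
obs 7: x=6 → posterior Normal(7/316, 42/79)
obs 8: x=-9/2 → posterior Normal(-119/344, 21/43)

k = 2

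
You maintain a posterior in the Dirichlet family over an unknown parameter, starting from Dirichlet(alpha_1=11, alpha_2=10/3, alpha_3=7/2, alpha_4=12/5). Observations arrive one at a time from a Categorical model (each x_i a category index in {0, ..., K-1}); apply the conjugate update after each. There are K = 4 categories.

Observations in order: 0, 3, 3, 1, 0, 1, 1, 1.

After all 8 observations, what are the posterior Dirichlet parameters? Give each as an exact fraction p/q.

alpha_1=13, alpha_2=22/3, alpha_3=7/2, alpha_4=22/5

obs 1: x=0 → posterior Dirichlet(12, 10/3, 7/2, 12/5)
obs 2: x=3 → posterior Dirichlet(12, 10/3, 7/2, 17/5)
obs 3: x=3 → posterior Dirichlet(12, 10/3, 7/2, 22/5)
obs 4: x=1 → posterior Dirichlet(12, 13/3, 7/2, 22/5)
obs 5: x=0 → posterior Dirichlet(13, 13/3, 7/2, 22/5)
obs 6: x=1 → posterior Dirichlet(13, 16/3, 7/2, 22/5)
obs 7: x=1 → posterior Dirichlet(13, 19/3, 7/2, 22/5)
obs 8: x=1 → posterior Dirichlet(13, 22/3, 7/2, 22/5)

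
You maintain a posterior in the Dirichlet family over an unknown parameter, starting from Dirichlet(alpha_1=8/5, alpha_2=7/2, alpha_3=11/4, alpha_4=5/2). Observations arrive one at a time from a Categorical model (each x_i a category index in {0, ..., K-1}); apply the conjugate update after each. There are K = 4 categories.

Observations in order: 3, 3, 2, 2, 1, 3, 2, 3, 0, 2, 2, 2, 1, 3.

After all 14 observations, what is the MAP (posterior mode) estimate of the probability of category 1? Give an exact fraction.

90/407

obs 1: x=3 → posterior Dirichlet(8/5, 7/2, 11/4, 7/2)
obs 2: x=3 → posterior Dirichlet(8/5, 7/2, 11/4, 9/2)
obs 3: x=2 → posterior Dirichlet(8/5, 7/2, 15/4, 9/2)
obs 4: x=2 → posterior Dirichlet(8/5, 7/2, 19/4, 9/2)
obs 5: x=1 → posterior Dirichlet(8/5, 9/2, 19/4, 9/2)
obs 6: x=3 → posterior Dirichlet(8/5, 9/2, 19/4, 11/2)
obs 7: x=2 → posterior Dirichlet(8/5, 9/2, 23/4, 11/2)
obs 8: x=3 → posterior Dirichlet(8/5, 9/2, 23/4, 13/2)
obs 9: x=0 → posterior Dirichlet(13/5, 9/2, 23/4, 13/2)
obs 10: x=2 → posterior Dirichlet(13/5, 9/2, 27/4, 13/2)
obs 11: x=2 → posterior Dirichlet(13/5, 9/2, 31/4, 13/2)
obs 12: x=2 → posterior Dirichlet(13/5, 9/2, 35/4, 13/2)
obs 13: x=1 → posterior Dirichlet(13/5, 11/2, 35/4, 13/2)
obs 14: x=3 → posterior Dirichlet(13/5, 11/2, 35/4, 15/2)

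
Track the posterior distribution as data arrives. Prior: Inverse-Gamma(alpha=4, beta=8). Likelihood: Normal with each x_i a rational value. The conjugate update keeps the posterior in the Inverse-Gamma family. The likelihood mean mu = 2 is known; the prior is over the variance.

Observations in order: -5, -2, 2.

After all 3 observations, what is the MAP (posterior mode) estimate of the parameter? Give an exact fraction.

obs 1: x=-5 → posterior Inverse-Gamma(9/2, 65/2)
obs 2: x=-2 → posterior Inverse-Gamma(5, 81/2)
obs 3: x=2 → posterior Inverse-Gamma(11/2, 81/2)

81/13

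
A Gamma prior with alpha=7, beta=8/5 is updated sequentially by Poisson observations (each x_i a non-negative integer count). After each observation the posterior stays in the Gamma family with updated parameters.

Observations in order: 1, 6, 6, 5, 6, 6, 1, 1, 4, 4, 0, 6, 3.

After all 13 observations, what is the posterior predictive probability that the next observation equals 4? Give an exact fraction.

obs 1: x=1 → posterior Gamma(8, 13/5)
obs 2: x=6 → posterior Gamma(14, 18/5)
obs 3: x=6 → posterior Gamma(20, 23/5)
obs 4: x=5 → posterior Gamma(25, 28/5)
obs 5: x=6 → posterior Gamma(31, 33/5)
obs 6: x=6 → posterior Gamma(37, 38/5)
obs 7: x=1 → posterior Gamma(38, 43/5)
obs 8: x=1 → posterior Gamma(39, 48/5)
obs 9: x=4 → posterior Gamma(43, 53/5)
obs 10: x=4 → posterior Gamma(47, 58/5)
obs 11: x=0 → posterior Gamma(47, 63/5)
obs 12: x=6 → posterior Gamma(53, 68/5)
obs 13: x=3 → posterior Gamma(56, 73/5)

31554538630932883293067558005195406834855383363636514160653991664024123297460433388462111620141616898401540026875/167743679739359052400467332322880730691568811556993570011188558242981088211704836892128759285544614206540284428288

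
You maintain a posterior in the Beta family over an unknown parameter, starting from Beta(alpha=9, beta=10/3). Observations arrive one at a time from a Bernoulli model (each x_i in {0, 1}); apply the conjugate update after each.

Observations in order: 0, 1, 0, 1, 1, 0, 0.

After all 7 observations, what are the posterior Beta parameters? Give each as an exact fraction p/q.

obs 1: x=0 → posterior Beta(9, 13/3)
obs 2: x=1 → posterior Beta(10, 13/3)
obs 3: x=0 → posterior Beta(10, 16/3)
obs 4: x=1 → posterior Beta(11, 16/3)
obs 5: x=1 → posterior Beta(12, 16/3)
obs 6: x=0 → posterior Beta(12, 19/3)
obs 7: x=0 → posterior Beta(12, 22/3)

alpha=12, beta=22/3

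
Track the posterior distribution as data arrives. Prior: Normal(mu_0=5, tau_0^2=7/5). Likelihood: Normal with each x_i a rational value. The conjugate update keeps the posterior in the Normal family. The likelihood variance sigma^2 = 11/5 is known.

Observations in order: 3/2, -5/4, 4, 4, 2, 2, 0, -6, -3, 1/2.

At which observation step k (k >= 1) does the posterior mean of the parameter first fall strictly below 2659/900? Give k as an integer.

obs 1: x=3/2 → posterior Normal(131/36, 77/90)
obs 2: x=-5/4 → posterior Normal(227/100, 77/125)
obs 3: x=4 → posterior Normal(339/128, 77/160)
obs 4: x=4 → posterior Normal(451/156, 77/195)
obs 5: x=2 → posterior Normal(507/184, 77/230)
obs 6: x=2 → posterior Normal(563/212, 77/265)
obs 7: x=0 → posterior Normal(563/240, 77/300)
obs 8: x=-6 → posterior Normal(395/268, 77/335)
obs 9: x=-3 → posterior Normal(311/296, 77/370)
obs 10: x=1/2 → posterior Normal(325/324, 77/405)

k = 2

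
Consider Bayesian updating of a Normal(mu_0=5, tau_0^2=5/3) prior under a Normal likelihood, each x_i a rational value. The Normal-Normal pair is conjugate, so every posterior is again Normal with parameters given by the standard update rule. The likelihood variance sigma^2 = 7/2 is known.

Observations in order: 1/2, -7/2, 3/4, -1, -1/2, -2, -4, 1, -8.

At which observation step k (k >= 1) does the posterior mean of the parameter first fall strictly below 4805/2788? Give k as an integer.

obs 1: x=1/2 → posterior Normal(110/31, 35/31)
obs 2: x=-7/2 → posterior Normal(75/41, 35/41)
obs 3: x=3/4 → posterior Normal(55/34, 35/51)
obs 4: x=-1 → posterior Normal(145/122, 35/61)
obs 5: x=-1/2 → posterior Normal(135/142, 35/71)
obs 6: x=-2 → posterior Normal(95/162, 35/81)
obs 7: x=-4 → posterior Normal(15/182, 5/13)
obs 8: x=1 → posterior Normal(35/202, 35/101)
obs 9: x=-8 → posterior Normal(-125/222, 35/111)

k = 3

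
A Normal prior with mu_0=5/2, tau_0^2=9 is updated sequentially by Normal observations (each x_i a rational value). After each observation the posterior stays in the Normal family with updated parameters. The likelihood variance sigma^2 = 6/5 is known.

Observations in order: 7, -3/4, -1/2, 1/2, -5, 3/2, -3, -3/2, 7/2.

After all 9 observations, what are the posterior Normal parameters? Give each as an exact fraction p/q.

obs 1: x=7 → posterior Normal(110/17, 18/17)
obs 2: x=-3/4 → posterior Normal(395/128, 9/16)
obs 3: x=-1/2 → posterior Normal(365/188, 18/47)
obs 4: x=1/2 → posterior Normal(395/248, 9/31)
obs 5: x=-5 → posterior Normal(95/308, 18/77)
obs 6: x=3/2 → posterior Normal(185/368, 9/46)
obs 7: x=-3 → posterior Normal(5/428, 18/107)
obs 8: x=-3/2 → posterior Normal(-85/488, 9/61)
obs 9: x=7/2 → posterior Normal(125/548, 18/137)

mu_0=125/548, tau_0^2=18/137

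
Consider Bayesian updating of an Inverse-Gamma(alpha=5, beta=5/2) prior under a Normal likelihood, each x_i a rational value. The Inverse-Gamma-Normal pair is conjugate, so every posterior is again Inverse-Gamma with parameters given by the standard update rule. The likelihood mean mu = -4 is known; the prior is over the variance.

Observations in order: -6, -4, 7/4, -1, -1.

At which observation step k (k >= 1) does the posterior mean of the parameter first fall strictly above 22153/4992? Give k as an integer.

obs 1: x=-6 → posterior Inverse-Gamma(11/2, 9/2)
obs 2: x=-4 → posterior Inverse-Gamma(6, 9/2)
obs 3: x=7/4 → posterior Inverse-Gamma(13/2, 673/32)
obs 4: x=-1 → posterior Inverse-Gamma(7, 817/32)
obs 5: x=-1 → posterior Inverse-Gamma(15/2, 961/32)

k = 5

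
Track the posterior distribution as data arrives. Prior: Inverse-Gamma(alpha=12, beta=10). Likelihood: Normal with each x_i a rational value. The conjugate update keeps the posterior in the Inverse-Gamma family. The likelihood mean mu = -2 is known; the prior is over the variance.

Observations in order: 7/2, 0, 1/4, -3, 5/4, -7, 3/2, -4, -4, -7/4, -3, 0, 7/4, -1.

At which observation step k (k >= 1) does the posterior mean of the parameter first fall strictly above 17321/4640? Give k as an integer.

obs 1: x=7/2 → posterior Inverse-Gamma(25/2, 201/8)
obs 2: x=0 → posterior Inverse-Gamma(13, 217/8)
obs 3: x=1/4 → posterior Inverse-Gamma(27/2, 949/32)
obs 4: x=-3 → posterior Inverse-Gamma(14, 965/32)
obs 5: x=5/4 → posterior Inverse-Gamma(29/2, 567/16)
obs 6: x=-7 → posterior Inverse-Gamma(15, 767/16)
obs 7: x=3/2 → posterior Inverse-Gamma(31/2, 865/16)
obs 8: x=-4 → posterior Inverse-Gamma(16, 897/16)
obs 9: x=-4 → posterior Inverse-Gamma(33/2, 929/16)
obs 10: x=-7/4 → posterior Inverse-Gamma(17, 1859/32)
obs 11: x=-3 → posterior Inverse-Gamma(35/2, 1875/32)
obs 12: x=0 → posterior Inverse-Gamma(18, 1939/32)
obs 13: x=7/4 → posterior Inverse-Gamma(37/2, 541/8)
obs 14: x=-1 → posterior Inverse-Gamma(19, 545/8)

k = 8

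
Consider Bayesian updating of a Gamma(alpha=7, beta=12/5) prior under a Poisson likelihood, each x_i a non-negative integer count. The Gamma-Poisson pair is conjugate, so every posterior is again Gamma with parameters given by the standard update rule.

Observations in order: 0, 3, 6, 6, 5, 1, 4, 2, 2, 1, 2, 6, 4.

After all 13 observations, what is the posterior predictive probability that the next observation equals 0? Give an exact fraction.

274186162637269249876356254390911428454103218717687870970501383734654777901371192140475380237/5982445719239547896653655962696674209532417996330725853769590647193131598332886505047596204032

obs 1: x=0 → posterior Gamma(7, 17/5)
obs 2: x=3 → posterior Gamma(10, 22/5)
obs 3: x=6 → posterior Gamma(16, 27/5)
obs 4: x=6 → posterior Gamma(22, 32/5)
obs 5: x=5 → posterior Gamma(27, 37/5)
obs 6: x=1 → posterior Gamma(28, 42/5)
obs 7: x=4 → posterior Gamma(32, 47/5)
obs 8: x=2 → posterior Gamma(34, 52/5)
obs 9: x=2 → posterior Gamma(36, 57/5)
obs 10: x=1 → posterior Gamma(37, 62/5)
obs 11: x=2 → posterior Gamma(39, 67/5)
obs 12: x=6 → posterior Gamma(45, 72/5)
obs 13: x=4 → posterior Gamma(49, 77/5)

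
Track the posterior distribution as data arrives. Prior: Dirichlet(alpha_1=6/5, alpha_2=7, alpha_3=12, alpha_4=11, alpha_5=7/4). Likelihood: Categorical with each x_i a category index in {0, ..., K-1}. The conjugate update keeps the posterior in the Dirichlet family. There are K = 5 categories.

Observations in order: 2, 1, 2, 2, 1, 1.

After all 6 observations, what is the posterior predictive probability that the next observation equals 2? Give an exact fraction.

obs 1: x=2 → posterior Dirichlet(6/5, 7, 13, 11, 7/4)
obs 2: x=1 → posterior Dirichlet(6/5, 8, 13, 11, 7/4)
obs 3: x=2 → posterior Dirichlet(6/5, 8, 14, 11, 7/4)
obs 4: x=2 → posterior Dirichlet(6/5, 8, 15, 11, 7/4)
obs 5: x=1 → posterior Dirichlet(6/5, 9, 15, 11, 7/4)
obs 6: x=1 → posterior Dirichlet(6/5, 10, 15, 11, 7/4)

300/779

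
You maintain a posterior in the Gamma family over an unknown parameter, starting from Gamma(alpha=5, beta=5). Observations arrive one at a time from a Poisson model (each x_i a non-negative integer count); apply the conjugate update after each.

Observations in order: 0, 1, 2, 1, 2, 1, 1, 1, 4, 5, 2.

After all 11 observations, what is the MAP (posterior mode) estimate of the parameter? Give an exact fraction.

obs 1: x=0 → posterior Gamma(5, 6)
obs 2: x=1 → posterior Gamma(6, 7)
obs 3: x=2 → posterior Gamma(8, 8)
obs 4: x=1 → posterior Gamma(9, 9)
obs 5: x=2 → posterior Gamma(11, 10)
obs 6: x=1 → posterior Gamma(12, 11)
obs 7: x=1 → posterior Gamma(13, 12)
obs 8: x=1 → posterior Gamma(14, 13)
obs 9: x=4 → posterior Gamma(18, 14)
obs 10: x=5 → posterior Gamma(23, 15)
obs 11: x=2 → posterior Gamma(25, 16)

3/2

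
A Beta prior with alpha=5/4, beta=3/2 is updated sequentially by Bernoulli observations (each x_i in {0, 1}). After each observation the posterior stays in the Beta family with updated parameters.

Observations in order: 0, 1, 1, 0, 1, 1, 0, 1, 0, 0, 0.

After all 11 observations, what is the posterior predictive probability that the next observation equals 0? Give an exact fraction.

6/11

obs 1: x=0 → posterior Beta(5/4, 5/2)
obs 2: x=1 → posterior Beta(9/4, 5/2)
obs 3: x=1 → posterior Beta(13/4, 5/2)
obs 4: x=0 → posterior Beta(13/4, 7/2)
obs 5: x=1 → posterior Beta(17/4, 7/2)
obs 6: x=1 → posterior Beta(21/4, 7/2)
obs 7: x=0 → posterior Beta(21/4, 9/2)
obs 8: x=1 → posterior Beta(25/4, 9/2)
obs 9: x=0 → posterior Beta(25/4, 11/2)
obs 10: x=0 → posterior Beta(25/4, 13/2)
obs 11: x=0 → posterior Beta(25/4, 15/2)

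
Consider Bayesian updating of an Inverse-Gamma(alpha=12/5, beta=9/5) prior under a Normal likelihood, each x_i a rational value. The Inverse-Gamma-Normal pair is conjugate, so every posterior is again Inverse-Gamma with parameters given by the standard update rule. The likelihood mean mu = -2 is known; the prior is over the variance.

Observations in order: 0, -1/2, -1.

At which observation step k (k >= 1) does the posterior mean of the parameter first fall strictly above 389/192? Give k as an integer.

obs 1: x=0 → posterior Inverse-Gamma(29/10, 19/5)
obs 2: x=-1/2 → posterior Inverse-Gamma(17/5, 197/40)
obs 3: x=-1 → posterior Inverse-Gamma(39/10, 217/40)

k = 2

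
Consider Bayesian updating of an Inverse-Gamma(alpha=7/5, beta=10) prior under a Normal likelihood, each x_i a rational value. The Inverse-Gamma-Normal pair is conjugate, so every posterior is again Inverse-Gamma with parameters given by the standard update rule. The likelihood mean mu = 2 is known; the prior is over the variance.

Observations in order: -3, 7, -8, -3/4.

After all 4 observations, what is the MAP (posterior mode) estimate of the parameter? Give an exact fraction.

obs 1: x=-3 → posterior Inverse-Gamma(19/10, 45/2)
obs 2: x=7 → posterior Inverse-Gamma(12/5, 35)
obs 3: x=-8 → posterior Inverse-Gamma(29/10, 85)
obs 4: x=-3/4 → posterior Inverse-Gamma(17/5, 2841/32)

14205/704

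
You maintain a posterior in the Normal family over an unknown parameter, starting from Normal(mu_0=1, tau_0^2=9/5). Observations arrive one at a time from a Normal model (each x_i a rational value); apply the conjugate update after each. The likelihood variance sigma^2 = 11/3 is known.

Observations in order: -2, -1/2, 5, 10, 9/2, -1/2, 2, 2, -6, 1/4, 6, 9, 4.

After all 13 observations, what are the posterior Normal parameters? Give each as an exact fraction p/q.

obs 1: x=-2 → posterior Normal(1/82, 99/82)
obs 2: x=-1/2 → posterior Normal(-25/218, 99/109)
obs 3: x=5 → posterior Normal(245/272, 99/136)
obs 4: x=10 → posterior Normal(785/326, 99/163)
obs 5: x=9/2 → posterior Normal(257/95, 99/190)
obs 6: x=-1/2 → posterior Normal(143/62, 99/217)
obs 7: x=2 → posterior Normal(1109/488, 99/244)
obs 8: x=2 → posterior Normal(1217/542, 99/271)
obs 9: x=-6 → posterior Normal(893/596, 99/298)
obs 10: x=1/4 → posterior Normal(1813/1300, 99/325)
obs 11: x=6 → posterior Normal(2461/1408, 9/32)
obs 12: x=9 → posterior Normal(3433/1516, 99/379)
obs 13: x=4 → posterior Normal(3865/1624, 99/406)

mu_0=3865/1624, tau_0^2=99/406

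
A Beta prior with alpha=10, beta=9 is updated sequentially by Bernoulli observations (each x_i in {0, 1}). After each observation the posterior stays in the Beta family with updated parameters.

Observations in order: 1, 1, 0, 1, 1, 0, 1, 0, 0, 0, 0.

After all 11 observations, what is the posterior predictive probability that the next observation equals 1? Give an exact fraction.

1/2

obs 1: x=1 → posterior Beta(11, 9)
obs 2: x=1 → posterior Beta(12, 9)
obs 3: x=0 → posterior Beta(12, 10)
obs 4: x=1 → posterior Beta(13, 10)
obs 5: x=1 → posterior Beta(14, 10)
obs 6: x=0 → posterior Beta(14, 11)
obs 7: x=1 → posterior Beta(15, 11)
obs 8: x=0 → posterior Beta(15, 12)
obs 9: x=0 → posterior Beta(15, 13)
obs 10: x=0 → posterior Beta(15, 14)
obs 11: x=0 → posterior Beta(15, 15)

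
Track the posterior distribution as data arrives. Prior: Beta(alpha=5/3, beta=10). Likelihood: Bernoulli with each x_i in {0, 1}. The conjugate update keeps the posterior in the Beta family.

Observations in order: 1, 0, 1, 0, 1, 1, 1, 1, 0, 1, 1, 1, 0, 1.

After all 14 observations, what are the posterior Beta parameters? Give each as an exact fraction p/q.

obs 1: x=1 → posterior Beta(8/3, 10)
obs 2: x=0 → posterior Beta(8/3, 11)
obs 3: x=1 → posterior Beta(11/3, 11)
obs 4: x=0 → posterior Beta(11/3, 12)
obs 5: x=1 → posterior Beta(14/3, 12)
obs 6: x=1 → posterior Beta(17/3, 12)
obs 7: x=1 → posterior Beta(20/3, 12)
obs 8: x=1 → posterior Beta(23/3, 12)
obs 9: x=0 → posterior Beta(23/3, 13)
obs 10: x=1 → posterior Beta(26/3, 13)
obs 11: x=1 → posterior Beta(29/3, 13)
obs 12: x=1 → posterior Beta(32/3, 13)
obs 13: x=0 → posterior Beta(32/3, 14)
obs 14: x=1 → posterior Beta(35/3, 14)

alpha=35/3, beta=14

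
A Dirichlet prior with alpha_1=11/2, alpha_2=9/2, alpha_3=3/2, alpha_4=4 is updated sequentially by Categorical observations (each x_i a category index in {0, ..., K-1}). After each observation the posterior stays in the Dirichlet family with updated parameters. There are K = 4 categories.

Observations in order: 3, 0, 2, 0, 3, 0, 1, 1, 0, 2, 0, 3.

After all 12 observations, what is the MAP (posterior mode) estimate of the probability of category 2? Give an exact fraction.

obs 1: x=3 → posterior Dirichlet(11/2, 9/2, 3/2, 5)
obs 2: x=0 → posterior Dirichlet(13/2, 9/2, 3/2, 5)
obs 3: x=2 → posterior Dirichlet(13/2, 9/2, 5/2, 5)
obs 4: x=0 → posterior Dirichlet(15/2, 9/2, 5/2, 5)
obs 5: x=3 → posterior Dirichlet(15/2, 9/2, 5/2, 6)
obs 6: x=0 → posterior Dirichlet(17/2, 9/2, 5/2, 6)
obs 7: x=1 → posterior Dirichlet(17/2, 11/2, 5/2, 6)
obs 8: x=1 → posterior Dirichlet(17/2, 13/2, 5/2, 6)
obs 9: x=0 → posterior Dirichlet(19/2, 13/2, 5/2, 6)
obs 10: x=2 → posterior Dirichlet(19/2, 13/2, 7/2, 6)
obs 11: x=0 → posterior Dirichlet(21/2, 13/2, 7/2, 6)
obs 12: x=3 → posterior Dirichlet(21/2, 13/2, 7/2, 7)

5/47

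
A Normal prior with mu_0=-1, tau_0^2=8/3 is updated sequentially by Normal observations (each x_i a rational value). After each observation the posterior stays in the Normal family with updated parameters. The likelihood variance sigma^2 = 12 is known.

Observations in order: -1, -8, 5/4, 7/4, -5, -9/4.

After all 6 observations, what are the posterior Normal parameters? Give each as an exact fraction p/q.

obs 1: x=-1 → posterior Normal(-1, 24/11)
obs 2: x=-8 → posterior Normal(-27/13, 24/13)
obs 3: x=5/4 → posterior Normal(-49/30, 8/5)
obs 4: x=7/4 → posterior Normal(-21/17, 24/17)
obs 5: x=-5 → posterior Normal(-31/19, 24/19)
obs 6: x=-9/4 → posterior Normal(-71/42, 8/7)

mu_0=-71/42, tau_0^2=8/7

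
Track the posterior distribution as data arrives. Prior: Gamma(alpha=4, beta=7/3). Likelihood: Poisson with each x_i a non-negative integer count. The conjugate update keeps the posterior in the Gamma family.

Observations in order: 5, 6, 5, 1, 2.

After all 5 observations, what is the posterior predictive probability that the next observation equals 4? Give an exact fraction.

obs 1: x=5 → posterior Gamma(9, 10/3)
obs 2: x=6 → posterior Gamma(15, 13/3)
obs 3: x=5 → posterior Gamma(20, 16/3)
obs 4: x=1 → posterior Gamma(21, 19/3)
obs 5: x=2 → posterior Gamma(23, 22/3)

363837837522897472265933027933159424/2220446049250313080847263336181640625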